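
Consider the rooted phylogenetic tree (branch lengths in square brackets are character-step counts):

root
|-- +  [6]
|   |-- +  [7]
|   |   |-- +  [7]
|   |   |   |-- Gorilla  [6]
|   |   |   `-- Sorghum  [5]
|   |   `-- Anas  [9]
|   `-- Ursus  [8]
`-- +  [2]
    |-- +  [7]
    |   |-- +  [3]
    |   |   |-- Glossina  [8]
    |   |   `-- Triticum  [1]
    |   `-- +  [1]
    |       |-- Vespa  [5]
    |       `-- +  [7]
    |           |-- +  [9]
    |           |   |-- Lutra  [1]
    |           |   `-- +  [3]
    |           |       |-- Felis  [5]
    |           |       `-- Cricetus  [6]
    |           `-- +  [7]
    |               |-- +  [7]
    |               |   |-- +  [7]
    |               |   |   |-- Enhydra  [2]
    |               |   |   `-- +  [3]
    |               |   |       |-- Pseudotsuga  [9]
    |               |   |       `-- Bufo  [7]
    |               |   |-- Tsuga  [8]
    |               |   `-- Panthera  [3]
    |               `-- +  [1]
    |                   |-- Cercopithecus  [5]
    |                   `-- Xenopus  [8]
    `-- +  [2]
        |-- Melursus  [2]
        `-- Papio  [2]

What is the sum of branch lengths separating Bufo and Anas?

The path runs Bufo → … → MRCA → … → Anas; the MRCA is the root of the tree.
Branch lengths along that path: 7 + 3 + 7 + 7 + 7 + 7 + 1 + 7 + 2 + 6 + 7 + 9 = 70.

70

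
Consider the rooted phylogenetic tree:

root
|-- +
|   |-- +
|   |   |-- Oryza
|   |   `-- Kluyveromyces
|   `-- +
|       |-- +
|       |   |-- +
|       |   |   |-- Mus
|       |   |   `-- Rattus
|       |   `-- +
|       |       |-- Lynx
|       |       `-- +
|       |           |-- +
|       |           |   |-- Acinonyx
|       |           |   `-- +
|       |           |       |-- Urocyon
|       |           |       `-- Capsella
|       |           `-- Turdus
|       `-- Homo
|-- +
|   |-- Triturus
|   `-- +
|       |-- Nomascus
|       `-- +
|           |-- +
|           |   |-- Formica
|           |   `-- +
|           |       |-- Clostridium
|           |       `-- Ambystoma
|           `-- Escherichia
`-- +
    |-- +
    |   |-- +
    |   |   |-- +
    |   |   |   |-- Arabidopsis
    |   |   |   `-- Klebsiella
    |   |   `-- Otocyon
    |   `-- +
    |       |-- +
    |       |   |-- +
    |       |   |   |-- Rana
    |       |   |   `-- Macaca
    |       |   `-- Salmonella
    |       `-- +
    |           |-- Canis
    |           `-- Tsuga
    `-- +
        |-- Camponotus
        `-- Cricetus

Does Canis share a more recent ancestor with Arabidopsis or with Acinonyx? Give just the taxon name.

The MRCA of Canis and Arabidopsis subtends (((Arabidopsis,Klebsiella),Otocyon),(((Rana,Macaca),Salmonella),(Canis,Tsuga))) (8 taxa).
The MRCA of Canis and Acinonyx is the root, subtending the entire tree (26 taxa).
The first is nested inside the second, so Canis shares a more recent common ancestor with Arabidopsis.

Arabidopsis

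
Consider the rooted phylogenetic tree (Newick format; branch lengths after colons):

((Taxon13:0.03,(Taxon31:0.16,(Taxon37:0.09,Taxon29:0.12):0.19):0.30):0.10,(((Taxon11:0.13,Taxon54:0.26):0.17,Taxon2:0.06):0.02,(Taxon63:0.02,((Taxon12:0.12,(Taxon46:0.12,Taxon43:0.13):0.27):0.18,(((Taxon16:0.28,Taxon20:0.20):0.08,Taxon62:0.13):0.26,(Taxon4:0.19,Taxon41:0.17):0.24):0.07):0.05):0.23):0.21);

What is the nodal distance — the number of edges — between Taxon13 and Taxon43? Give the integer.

8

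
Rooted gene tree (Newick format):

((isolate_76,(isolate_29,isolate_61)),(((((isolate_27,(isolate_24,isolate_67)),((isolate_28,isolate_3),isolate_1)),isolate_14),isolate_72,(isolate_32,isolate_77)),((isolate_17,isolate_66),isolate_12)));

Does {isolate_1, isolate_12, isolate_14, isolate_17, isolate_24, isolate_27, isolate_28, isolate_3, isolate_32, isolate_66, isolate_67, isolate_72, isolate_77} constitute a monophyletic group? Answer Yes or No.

The most recent common ancestor of these taxa subtends (((((isolate_27,(isolate_24,isolate_67)),((isolate_28,isolate_3),isolate_1)),isolate_14),isolate_72,(isolate_32,isolate_77)),((isolate_17,isolate_66),isolate_12)).
That clade has exactly 13 tips — every listed taxon and nothing else — so the group is monophyletic.

Yes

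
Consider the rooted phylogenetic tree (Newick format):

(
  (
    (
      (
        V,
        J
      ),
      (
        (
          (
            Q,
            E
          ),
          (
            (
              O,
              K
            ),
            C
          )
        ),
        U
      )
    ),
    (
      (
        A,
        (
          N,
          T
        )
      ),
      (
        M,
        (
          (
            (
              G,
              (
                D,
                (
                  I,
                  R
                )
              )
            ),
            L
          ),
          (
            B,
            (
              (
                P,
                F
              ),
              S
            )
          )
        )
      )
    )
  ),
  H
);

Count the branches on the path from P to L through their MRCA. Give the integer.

The MRCA of P and L is the node subtending (((G,(D,(I,R))),L),(B,((P,F),S))).
From P up to that node: 4 branches. From L up to the same node: 2 branches. Total: 4 + 2 = 6.

6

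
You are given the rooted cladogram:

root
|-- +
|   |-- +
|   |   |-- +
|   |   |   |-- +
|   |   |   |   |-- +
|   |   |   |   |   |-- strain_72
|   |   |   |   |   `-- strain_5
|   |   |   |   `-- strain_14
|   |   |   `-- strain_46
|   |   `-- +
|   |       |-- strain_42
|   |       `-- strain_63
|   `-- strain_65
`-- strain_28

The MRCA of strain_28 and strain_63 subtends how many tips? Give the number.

The MRCA of strain_28 and strain_63 is the root, so the clade is the entire tree.
That clade contains 8 terminal taxa: strain_14, strain_28, strain_42, strain_46, strain_5, strain_63, strain_65, strain_72.

8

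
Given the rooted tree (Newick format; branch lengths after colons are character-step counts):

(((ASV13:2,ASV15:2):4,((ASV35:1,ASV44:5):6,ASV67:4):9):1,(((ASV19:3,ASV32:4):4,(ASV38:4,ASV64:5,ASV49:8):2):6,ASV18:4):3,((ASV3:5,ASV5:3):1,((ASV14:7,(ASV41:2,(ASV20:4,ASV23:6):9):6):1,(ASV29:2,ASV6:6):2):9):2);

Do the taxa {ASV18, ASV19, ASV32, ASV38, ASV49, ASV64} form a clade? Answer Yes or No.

The most recent common ancestor of these taxa subtends (((ASV19,ASV32),(ASV38,ASV64,ASV49)),ASV18).
That clade has exactly 6 tips — every listed taxon and nothing else — so the group is monophyletic.

Yes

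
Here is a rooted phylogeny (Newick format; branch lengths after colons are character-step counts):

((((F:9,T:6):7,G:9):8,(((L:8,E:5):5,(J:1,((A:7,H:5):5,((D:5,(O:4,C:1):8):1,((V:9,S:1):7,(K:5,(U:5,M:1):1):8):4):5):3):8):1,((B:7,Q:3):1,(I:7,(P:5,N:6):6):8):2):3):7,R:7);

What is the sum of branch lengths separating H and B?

32

The path runs H → … → MRCA → … → B; the MRCA is the node subtending (((L,E),(J,((A,H),((D,(O,C)),((V,S),(K,(U,M))))))),((B,Q),(I,(P,N)))).
Branch lengths along that path: 5 + 5 + 3 + 8 + 1 + 2 + 1 + 7 = 32.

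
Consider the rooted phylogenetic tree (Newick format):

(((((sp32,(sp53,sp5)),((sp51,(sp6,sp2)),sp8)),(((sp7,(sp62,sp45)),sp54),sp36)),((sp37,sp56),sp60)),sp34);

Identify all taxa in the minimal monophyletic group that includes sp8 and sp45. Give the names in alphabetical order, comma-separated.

sp2, sp32, sp36, sp45, sp5, sp51, sp53, sp54, sp6, sp62, sp7, sp8

Tracing sp8: it sits inside ((sp51,(sp6,sp2)),sp8).
Tracing sp45: it sits inside (sp62,sp45).
The smallest clade enclosing both is (((sp32,(sp53,sp5)),((sp51,(sp6,sp2)),sp8)),(((sp7,(sp62,sp45)),sp54),sp36)); the answer is its 12 terminal taxa in alphabetical order.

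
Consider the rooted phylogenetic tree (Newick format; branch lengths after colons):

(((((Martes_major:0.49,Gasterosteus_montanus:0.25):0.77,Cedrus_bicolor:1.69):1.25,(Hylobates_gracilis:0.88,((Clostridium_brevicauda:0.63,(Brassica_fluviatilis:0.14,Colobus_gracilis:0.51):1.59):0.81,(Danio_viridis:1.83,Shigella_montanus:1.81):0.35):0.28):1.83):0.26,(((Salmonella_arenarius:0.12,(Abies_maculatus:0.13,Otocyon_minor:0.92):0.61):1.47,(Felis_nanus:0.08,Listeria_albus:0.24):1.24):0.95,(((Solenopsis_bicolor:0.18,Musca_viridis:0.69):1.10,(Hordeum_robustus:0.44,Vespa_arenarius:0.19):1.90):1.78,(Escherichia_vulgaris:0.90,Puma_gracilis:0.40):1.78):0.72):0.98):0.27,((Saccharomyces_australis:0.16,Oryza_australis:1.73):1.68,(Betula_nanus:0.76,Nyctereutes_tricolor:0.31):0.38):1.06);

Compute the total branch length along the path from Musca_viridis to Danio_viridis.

9.82

The path runs Musca_viridis → … → MRCA → … → Danio_viridis; the MRCA is the node subtending ((((Martes_major,Gasterosteus_montanus),Cedrus_bicolor),(Hylobates_gracilis,((Clostridium_brevicauda,(Brassica_fluviatilis,Colobus_gracilis)),(Danio_viridis,Shigella_montanus)))),(((Salmonella_arenarius,(Abies_maculatus,Otocyon_minor)),(Felis_nanus,Listeria_albus)),(((Solenopsis_bicolor,Musca_viridis),(Hordeum_robustus,Vespa_arenarius)),(Escherichia_vulgaris,Puma_gracilis)))).
Branch lengths along that path: 0.69 + 1.10 + 1.78 + 0.72 + 0.98 + 0.26 + 1.83 + 0.28 + 0.35 + 1.83 = 9.82.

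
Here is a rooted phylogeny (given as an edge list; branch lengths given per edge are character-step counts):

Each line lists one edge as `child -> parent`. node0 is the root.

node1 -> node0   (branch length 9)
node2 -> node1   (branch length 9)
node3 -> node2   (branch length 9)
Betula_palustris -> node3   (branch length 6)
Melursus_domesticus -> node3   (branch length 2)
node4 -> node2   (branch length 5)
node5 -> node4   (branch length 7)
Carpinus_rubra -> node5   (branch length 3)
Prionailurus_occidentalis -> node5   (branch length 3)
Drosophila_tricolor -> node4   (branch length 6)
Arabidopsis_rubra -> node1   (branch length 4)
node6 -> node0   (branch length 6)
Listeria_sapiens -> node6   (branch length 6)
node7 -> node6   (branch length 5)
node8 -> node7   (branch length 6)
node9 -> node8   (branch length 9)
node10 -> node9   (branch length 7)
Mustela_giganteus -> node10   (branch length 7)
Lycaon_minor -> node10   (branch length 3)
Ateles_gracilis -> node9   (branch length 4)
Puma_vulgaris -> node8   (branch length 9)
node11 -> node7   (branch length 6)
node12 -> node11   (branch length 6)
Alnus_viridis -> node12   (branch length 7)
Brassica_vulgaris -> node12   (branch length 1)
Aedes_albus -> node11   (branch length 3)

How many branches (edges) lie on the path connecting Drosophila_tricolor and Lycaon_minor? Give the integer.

The MRCA of Drosophila_tricolor and Lycaon_minor is the root of the tree.
From Drosophila_tricolor up to that node: 4 branches. From Lycaon_minor up to the same node: 6 branches. Total: 4 + 6 = 10.

10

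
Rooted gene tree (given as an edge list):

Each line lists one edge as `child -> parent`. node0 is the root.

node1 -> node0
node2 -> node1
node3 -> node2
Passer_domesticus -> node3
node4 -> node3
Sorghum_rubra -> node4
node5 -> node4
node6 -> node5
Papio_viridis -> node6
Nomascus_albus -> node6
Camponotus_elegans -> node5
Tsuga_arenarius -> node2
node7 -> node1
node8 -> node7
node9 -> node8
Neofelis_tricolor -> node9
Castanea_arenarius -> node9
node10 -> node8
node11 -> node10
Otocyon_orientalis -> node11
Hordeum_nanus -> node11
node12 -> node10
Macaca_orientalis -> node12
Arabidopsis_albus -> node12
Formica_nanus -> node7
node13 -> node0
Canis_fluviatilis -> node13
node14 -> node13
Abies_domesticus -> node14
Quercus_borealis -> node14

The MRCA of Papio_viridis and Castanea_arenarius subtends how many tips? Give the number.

13

The MRCA of Papio_viridis and Castanea_arenarius is the node subtending (((Passer_domesticus,(Sorghum_rubra,((Papio_viridis,Nomascus_albus),Camponotus_elegans))),Tsuga_arenarius),(((Neofelis_tricolor,Castanea_arenarius),((Otocyon_orientalis,Hordeum_nanus),(Macaca_orientalis,Arabidopsis_albus))),Formica_nanus)).
That clade contains 13 terminal taxa: Arabidopsis_albus, Camponotus_elegans, Castanea_arenarius, Formica_nanus, Hordeum_nanus, Macaca_orientalis, Neofelis_tricolor, Nomascus_albus, Otocyon_orientalis, Papio_viridis, Passer_domesticus, Sorghum_rubra, Tsuga_arenarius.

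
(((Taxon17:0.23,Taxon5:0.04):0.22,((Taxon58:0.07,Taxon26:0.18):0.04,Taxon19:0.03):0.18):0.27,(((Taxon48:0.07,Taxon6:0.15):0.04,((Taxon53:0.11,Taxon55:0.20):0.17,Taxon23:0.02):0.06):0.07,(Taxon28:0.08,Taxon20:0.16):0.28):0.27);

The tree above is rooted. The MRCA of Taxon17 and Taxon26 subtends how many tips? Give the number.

5

The MRCA of Taxon17 and Taxon26 is the node subtending ((Taxon17,Taxon5),((Taxon58,Taxon26),Taxon19)).
That clade contains 5 terminal taxa: Taxon17, Taxon19, Taxon26, Taxon5, Taxon58.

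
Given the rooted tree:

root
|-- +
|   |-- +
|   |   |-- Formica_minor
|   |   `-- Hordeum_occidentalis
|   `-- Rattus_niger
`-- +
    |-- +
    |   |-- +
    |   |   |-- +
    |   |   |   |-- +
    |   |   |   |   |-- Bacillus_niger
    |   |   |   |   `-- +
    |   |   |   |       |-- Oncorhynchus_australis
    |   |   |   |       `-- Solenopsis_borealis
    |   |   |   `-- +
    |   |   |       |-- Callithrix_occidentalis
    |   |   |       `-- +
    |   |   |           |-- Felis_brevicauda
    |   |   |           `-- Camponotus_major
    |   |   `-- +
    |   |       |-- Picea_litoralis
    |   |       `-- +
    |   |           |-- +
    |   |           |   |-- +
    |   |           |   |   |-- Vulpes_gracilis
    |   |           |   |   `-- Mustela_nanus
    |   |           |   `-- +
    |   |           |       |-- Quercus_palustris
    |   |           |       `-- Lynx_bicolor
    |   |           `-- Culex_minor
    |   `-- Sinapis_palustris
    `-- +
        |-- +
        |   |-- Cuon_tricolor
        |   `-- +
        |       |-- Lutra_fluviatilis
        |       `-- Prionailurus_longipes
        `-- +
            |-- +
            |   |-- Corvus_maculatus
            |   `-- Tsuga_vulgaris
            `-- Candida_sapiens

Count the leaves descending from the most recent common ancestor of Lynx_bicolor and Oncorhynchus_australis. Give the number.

12

The MRCA of Lynx_bicolor and Oncorhynchus_australis is the node subtending (((Bacillus_niger,(Oncorhynchus_australis,Solenopsis_borealis)),(Callithrix_occidentalis,(Felis_brevicauda,Camponotus_major))),(Picea_litoralis,(((Vulpes_gracilis,Mustela_nanus),(Quercus_palustris,Lynx_bicolor)),Culex_minor))).
That clade contains 12 terminal taxa: Bacillus_niger, Callithrix_occidentalis, Camponotus_major, Culex_minor, Felis_brevicauda, Lynx_bicolor, Mustela_nanus, Oncorhynchus_australis, Picea_litoralis, Quercus_palustris, Solenopsis_borealis, Vulpes_gracilis.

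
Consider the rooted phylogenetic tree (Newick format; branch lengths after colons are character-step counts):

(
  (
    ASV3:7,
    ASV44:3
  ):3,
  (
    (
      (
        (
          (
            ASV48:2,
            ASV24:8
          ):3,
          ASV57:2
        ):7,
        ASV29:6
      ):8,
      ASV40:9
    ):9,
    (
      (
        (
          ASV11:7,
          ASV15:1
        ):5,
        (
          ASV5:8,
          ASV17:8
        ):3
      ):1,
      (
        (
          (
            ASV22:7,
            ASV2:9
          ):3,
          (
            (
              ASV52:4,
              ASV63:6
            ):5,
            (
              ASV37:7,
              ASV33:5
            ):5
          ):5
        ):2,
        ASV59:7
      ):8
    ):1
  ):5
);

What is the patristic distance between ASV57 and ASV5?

The path runs ASV57 → … → MRCA → … → ASV5; the MRCA is the node subtending (((((ASV48,ASV24),ASV57),ASV29),ASV40),(((ASV11,ASV15),(ASV5,ASV17)),(((ASV22,ASV2),((ASV52,ASV63),(ASV37,ASV33))),ASV59))).
Branch lengths along that path: 2 + 7 + 8 + 9 + 1 + 1 + 3 + 8 = 39.

39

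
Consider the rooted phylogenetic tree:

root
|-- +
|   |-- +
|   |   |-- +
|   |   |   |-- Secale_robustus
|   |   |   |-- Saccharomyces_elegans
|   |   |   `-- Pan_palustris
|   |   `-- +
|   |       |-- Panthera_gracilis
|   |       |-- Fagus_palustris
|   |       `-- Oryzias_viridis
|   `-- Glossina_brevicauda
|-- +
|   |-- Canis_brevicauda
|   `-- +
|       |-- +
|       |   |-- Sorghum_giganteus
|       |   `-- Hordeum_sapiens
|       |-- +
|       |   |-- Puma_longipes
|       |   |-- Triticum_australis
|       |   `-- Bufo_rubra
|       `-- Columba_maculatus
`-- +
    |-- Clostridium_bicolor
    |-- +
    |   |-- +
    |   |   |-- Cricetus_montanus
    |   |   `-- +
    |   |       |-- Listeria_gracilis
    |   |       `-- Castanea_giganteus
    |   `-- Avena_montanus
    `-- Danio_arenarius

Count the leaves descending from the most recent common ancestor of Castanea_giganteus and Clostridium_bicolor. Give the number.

The MRCA of Castanea_giganteus and Clostridium_bicolor is the node subtending (Clostridium_bicolor,((Cricetus_montanus,(Listeria_gracilis,Castanea_giganteus)),Avena_montanus),Danio_arenarius).
That clade contains 6 terminal taxa: Avena_montanus, Castanea_giganteus, Clostridium_bicolor, Cricetus_montanus, Danio_arenarius, Listeria_gracilis.

6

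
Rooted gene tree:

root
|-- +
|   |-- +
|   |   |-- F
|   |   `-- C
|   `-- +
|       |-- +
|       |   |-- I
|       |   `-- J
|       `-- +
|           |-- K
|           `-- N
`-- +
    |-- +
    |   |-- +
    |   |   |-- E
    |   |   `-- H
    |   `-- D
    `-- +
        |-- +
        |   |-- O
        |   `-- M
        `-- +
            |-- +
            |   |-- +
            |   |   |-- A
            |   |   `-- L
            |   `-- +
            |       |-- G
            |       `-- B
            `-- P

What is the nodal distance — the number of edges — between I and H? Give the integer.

The MRCA of I and H is the root of the tree.
From I up to that node: 4 branches. From H up to the same node: 4 branches. Total: 4 + 4 = 8.

8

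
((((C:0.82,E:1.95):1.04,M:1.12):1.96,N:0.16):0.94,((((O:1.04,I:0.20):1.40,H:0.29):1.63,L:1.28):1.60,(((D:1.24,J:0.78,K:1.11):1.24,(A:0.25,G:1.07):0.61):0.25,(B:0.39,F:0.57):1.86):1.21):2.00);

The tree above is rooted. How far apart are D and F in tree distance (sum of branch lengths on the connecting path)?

The path runs D → … → MRCA → … → F; the MRCA is the node subtending (((D,J,K),(A,G)),(B,F)).
Branch lengths along that path: 1.24 + 1.24 + 0.25 + 1.86 + 0.57 = 5.16.

5.16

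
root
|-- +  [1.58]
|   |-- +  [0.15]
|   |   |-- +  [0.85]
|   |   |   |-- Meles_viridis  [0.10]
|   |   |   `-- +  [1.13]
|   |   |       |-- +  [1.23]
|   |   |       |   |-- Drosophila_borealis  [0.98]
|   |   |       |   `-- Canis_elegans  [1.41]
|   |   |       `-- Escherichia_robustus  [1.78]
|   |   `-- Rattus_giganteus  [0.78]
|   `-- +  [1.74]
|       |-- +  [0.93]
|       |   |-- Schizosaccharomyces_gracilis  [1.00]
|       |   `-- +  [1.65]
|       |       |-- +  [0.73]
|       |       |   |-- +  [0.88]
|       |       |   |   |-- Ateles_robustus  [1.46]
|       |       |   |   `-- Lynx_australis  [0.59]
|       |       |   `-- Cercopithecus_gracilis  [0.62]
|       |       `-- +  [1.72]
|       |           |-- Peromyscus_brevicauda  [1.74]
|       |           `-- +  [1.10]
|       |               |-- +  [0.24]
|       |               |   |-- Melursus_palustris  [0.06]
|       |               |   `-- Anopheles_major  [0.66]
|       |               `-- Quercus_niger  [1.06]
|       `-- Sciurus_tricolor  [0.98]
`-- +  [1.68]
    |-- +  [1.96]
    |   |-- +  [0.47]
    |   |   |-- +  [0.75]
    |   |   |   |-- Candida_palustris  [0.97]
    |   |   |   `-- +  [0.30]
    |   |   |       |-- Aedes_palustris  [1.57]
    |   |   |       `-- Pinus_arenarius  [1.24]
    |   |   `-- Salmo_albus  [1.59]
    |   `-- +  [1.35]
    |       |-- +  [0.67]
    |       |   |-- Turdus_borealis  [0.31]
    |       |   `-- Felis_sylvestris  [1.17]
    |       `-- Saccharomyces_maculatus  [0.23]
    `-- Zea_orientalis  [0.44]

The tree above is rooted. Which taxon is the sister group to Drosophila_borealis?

Drosophila_borealis attaches to the tree at the node subtending (Drosophila_borealis,Canis_elegans).
The other lineage descending from that same node — the sister group — is the single tip Canis_elegans.

Canis_elegans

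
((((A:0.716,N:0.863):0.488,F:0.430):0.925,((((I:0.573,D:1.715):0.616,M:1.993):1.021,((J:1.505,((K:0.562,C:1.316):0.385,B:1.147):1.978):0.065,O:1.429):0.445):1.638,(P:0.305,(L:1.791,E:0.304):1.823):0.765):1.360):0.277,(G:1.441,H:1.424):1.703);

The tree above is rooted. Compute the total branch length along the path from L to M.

9.031

The path runs L → … → MRCA → … → M; the MRCA is the node subtending ((((I,D),M),((J,((K,C),B)),O)),(P,(L,E))).
Branch lengths along that path: 1.791 + 1.823 + 0.765 + 1.638 + 1.021 + 1.993 = 9.031.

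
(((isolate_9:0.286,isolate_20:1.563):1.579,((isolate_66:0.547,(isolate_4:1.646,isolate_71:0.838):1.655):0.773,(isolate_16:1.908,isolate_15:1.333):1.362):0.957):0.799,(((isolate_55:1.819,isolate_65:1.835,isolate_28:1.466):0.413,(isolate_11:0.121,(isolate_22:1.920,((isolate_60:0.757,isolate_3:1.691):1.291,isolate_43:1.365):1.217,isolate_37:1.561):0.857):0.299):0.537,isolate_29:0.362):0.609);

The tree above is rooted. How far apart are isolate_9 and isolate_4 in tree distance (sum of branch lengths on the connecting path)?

The path runs isolate_9 → … → MRCA → … → isolate_4; the MRCA is the node subtending ((isolate_9,isolate_20),((isolate_66,(isolate_4,isolate_71)),(isolate_16,isolate_15))).
Branch lengths along that path: 0.286 + 1.579 + 0.957 + 0.773 + 1.655 + 1.646 = 6.896.

6.896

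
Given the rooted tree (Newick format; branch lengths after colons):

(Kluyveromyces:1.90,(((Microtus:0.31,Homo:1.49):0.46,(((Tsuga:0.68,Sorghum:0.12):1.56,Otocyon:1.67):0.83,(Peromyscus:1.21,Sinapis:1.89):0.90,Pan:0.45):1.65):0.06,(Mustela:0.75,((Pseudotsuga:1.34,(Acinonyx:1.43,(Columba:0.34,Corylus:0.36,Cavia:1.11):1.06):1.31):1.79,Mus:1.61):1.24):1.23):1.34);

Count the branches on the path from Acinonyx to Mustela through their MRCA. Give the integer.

5

The MRCA of Acinonyx and Mustela is the node subtending (Mustela,((Pseudotsuga,(Acinonyx,(Columba,Corylus,Cavia))),Mus)).
From Acinonyx up to that node: 4 branches. From Mustela up to the same node: 1 branch. Total: 4 + 1 = 5.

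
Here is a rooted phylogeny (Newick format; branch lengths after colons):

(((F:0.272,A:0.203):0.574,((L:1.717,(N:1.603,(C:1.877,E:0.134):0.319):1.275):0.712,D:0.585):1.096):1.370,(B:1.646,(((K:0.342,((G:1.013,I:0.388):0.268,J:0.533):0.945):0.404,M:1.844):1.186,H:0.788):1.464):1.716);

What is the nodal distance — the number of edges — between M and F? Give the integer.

The MRCA of M and F is the root of the tree.
From M up to that node: 4 branches. From F up to the same node: 3 branches. Total: 4 + 3 = 7.

7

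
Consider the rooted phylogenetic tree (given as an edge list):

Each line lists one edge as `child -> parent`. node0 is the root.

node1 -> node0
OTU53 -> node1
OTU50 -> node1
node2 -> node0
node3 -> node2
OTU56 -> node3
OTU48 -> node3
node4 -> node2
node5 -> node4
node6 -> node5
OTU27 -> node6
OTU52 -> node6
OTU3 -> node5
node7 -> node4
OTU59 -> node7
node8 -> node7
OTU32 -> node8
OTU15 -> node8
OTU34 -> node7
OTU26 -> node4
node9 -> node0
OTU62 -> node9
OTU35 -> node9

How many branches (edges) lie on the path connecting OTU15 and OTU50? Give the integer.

7

The MRCA of OTU15 and OTU50 is the root of the tree.
From OTU15 up to that node: 5 branches. From OTU50 up to the same node: 2 branches. Total: 5 + 2 = 7.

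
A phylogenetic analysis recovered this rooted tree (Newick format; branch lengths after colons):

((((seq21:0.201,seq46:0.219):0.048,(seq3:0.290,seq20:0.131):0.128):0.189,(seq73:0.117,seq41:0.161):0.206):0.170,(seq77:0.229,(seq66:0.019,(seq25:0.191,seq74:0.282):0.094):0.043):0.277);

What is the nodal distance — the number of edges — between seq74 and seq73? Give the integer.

The MRCA of seq74 and seq73 is the root of the tree.
From seq74 up to that node: 4 branches. From seq73 up to the same node: 3 branches. Total: 4 + 3 = 7.

7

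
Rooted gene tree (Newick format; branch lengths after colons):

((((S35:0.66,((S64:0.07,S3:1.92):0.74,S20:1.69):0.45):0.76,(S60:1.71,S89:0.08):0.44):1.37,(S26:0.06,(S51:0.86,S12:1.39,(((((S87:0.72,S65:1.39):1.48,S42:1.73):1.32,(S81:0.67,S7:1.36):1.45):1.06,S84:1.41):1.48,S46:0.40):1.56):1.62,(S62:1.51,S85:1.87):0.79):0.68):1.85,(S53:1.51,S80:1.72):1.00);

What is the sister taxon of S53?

S80

S53 attaches to the tree at the node subtending (S53,S80).
The other lineage descending from that same node — the sister group — is the single tip S80.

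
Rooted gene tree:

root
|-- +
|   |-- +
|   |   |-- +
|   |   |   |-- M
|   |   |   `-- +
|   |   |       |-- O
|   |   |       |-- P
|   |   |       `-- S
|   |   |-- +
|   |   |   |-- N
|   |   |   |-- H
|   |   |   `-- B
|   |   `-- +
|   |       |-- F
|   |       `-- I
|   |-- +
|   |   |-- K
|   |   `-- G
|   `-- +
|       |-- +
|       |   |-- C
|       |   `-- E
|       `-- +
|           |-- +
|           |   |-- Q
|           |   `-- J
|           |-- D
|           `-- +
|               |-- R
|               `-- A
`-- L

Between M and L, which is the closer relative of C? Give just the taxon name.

M

The MRCA of C and M subtends (((M,(O,P,S)),(N,H,B),(F,I)),(K,G),((C,E),((Q,J),D,(R,A)))) (18 taxa).
The MRCA of C and L is the root, subtending the entire tree (19 taxa).
The first is nested inside the second, so C shares a more recent common ancestor with M.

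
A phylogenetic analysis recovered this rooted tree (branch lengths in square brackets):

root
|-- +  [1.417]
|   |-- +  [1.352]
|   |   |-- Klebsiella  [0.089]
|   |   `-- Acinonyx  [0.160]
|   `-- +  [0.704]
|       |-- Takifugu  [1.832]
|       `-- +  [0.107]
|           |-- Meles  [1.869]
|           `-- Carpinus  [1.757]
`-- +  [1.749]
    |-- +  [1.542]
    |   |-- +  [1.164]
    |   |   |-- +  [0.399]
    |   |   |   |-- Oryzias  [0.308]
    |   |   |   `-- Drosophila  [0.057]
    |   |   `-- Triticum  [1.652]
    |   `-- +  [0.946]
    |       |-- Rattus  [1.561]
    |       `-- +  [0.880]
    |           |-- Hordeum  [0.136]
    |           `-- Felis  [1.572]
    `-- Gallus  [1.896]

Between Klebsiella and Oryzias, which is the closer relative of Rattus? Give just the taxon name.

The MRCA of Rattus and Oryzias subtends (((Oryzias,Drosophila),Triticum),(Rattus,(Hordeum,Felis))) (6 taxa).
The MRCA of Rattus and Klebsiella is the root, subtending the entire tree (12 taxa).
The first is nested inside the second, so Rattus shares a more recent common ancestor with Oryzias.

Oryzias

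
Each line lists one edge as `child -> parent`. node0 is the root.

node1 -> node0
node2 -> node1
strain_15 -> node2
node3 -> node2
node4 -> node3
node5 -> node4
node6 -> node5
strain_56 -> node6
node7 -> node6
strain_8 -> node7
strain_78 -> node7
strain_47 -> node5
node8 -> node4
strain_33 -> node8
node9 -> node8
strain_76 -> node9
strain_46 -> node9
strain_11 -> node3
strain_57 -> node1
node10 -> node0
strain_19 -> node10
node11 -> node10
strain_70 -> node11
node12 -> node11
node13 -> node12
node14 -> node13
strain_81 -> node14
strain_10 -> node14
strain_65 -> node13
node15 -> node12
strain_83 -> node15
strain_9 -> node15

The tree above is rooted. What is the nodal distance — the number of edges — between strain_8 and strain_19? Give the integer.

The MRCA of strain_8 and strain_19 is the root of the tree.
From strain_8 up to that node: 8 branches. From strain_19 up to the same node: 2 branches. Total: 8 + 2 = 10.

10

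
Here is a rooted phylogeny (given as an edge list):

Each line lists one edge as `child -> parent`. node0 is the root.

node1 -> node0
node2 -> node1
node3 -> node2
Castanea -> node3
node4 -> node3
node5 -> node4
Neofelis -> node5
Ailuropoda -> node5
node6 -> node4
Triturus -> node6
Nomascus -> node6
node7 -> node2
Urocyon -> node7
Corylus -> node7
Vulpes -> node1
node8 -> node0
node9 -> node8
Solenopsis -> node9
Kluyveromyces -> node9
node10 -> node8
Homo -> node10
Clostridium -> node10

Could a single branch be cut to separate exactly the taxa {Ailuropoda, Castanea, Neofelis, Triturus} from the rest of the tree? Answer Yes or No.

The MRCA of the listed taxa subtends (Castanea,((Neofelis,Ailuropoda),(Triturus,Nomascus))).
That clade also contains Nomascus, which is not in the proposed group, so the group is not monophyletic.

No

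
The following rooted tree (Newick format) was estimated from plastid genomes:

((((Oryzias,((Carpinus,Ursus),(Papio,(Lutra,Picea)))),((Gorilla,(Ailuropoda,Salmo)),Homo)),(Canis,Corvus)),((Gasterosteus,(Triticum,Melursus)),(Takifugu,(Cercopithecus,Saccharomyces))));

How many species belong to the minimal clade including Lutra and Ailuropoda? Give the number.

10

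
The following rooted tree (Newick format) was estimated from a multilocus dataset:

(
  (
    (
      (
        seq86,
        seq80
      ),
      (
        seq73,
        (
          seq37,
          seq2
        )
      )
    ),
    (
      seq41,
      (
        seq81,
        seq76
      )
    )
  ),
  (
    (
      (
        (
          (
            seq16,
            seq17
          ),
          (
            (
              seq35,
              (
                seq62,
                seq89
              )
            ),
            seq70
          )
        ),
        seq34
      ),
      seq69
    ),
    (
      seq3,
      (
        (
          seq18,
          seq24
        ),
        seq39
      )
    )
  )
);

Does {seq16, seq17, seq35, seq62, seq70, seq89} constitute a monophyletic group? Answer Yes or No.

Yes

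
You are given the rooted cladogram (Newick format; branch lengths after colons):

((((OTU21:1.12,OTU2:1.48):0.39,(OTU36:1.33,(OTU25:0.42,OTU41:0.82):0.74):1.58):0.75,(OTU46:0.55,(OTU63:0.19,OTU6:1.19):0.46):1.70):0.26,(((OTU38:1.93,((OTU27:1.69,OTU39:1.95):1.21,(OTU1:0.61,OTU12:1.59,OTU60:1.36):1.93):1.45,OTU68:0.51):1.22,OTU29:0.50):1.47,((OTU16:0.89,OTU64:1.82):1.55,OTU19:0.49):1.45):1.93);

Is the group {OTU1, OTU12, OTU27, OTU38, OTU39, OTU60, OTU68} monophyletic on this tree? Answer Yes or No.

Yes

The most recent common ancestor of these taxa subtends (OTU38,((OTU27,OTU39),(OTU1,OTU12,OTU60)),OTU68).
That clade has exactly 7 tips — every listed taxon and nothing else — so the group is monophyletic.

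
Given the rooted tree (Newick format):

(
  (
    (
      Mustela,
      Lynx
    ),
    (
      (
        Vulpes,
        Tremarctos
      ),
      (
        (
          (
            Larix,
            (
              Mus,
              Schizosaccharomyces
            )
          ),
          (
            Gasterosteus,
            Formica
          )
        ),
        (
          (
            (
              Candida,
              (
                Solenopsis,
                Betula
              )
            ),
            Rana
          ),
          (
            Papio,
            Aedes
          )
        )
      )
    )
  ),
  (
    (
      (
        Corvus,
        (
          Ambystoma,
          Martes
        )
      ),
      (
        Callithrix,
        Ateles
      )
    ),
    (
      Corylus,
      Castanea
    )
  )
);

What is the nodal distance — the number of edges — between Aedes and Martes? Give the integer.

11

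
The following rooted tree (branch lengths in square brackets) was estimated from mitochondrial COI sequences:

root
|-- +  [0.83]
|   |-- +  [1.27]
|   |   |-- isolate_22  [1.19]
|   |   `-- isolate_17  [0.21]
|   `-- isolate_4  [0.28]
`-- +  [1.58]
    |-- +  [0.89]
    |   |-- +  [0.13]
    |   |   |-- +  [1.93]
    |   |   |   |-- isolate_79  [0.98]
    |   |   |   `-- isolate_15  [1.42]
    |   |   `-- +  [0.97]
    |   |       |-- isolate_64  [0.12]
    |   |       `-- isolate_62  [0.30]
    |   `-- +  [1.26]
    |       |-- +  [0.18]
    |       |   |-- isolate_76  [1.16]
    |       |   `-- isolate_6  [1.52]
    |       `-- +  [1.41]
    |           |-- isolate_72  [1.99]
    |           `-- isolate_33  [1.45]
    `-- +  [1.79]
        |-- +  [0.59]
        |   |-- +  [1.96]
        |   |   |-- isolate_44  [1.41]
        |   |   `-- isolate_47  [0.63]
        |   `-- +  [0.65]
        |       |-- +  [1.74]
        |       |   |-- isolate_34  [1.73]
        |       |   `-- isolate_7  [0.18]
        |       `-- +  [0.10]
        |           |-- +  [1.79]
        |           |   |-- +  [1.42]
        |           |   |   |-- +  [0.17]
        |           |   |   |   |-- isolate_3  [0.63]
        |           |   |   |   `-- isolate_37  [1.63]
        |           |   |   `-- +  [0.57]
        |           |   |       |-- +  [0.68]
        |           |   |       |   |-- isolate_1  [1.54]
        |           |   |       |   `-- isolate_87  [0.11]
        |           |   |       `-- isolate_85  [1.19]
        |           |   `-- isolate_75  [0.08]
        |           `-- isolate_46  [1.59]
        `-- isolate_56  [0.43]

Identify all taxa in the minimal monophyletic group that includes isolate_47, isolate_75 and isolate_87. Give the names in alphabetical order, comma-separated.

isolate_1, isolate_3, isolate_34, isolate_37, isolate_44, isolate_46, isolate_47, isolate_7, isolate_75, isolate_85, isolate_87

Tracing isolate_47: it sits inside (isolate_44,isolate_47).
Tracing isolate_75: it sits inside (((isolate_3,isolate_37),((isolate_1,isolate_87),isolate_85)),isolate_75).
Tracing isolate_87: it sits inside (isolate_1,isolate_87).
The smallest clade enclosing all 3 is ((isolate_44,isolate_47),((isolate_34,isolate_7),((((isolate_3,isolate_37),((isolate_1,isolate_87),isolate_85)),isolate_75),isolate_46))); the answer is its 11 terminal taxa in alphabetical order.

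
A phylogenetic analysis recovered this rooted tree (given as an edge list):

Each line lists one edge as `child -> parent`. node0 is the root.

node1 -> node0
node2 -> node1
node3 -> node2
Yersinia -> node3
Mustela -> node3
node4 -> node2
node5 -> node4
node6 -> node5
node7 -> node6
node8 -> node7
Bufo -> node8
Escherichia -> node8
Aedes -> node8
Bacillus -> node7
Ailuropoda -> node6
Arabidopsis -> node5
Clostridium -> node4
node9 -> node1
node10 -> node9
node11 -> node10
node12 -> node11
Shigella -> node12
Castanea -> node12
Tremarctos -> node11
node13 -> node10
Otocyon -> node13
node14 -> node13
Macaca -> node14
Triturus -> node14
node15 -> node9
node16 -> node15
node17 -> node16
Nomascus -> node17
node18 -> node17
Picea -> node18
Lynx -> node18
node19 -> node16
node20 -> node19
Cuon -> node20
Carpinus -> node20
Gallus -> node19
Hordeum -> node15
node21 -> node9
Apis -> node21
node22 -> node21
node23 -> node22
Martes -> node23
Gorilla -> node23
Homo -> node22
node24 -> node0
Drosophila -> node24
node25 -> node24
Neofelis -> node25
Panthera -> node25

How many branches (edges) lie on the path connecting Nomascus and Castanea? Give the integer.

8

The MRCA of Nomascus and Castanea is the node subtending ((((Shigella,Castanea),Tremarctos),(Otocyon,(Macaca,Triturus))),(((Nomascus,(Picea,Lynx)),((Cuon,Carpinus),Gallus)),Hordeum),(Apis,((Martes,Gorilla),Homo))).
From Nomascus up to that node: 4 branches. From Castanea up to the same node: 4 branches. Total: 4 + 4 = 8.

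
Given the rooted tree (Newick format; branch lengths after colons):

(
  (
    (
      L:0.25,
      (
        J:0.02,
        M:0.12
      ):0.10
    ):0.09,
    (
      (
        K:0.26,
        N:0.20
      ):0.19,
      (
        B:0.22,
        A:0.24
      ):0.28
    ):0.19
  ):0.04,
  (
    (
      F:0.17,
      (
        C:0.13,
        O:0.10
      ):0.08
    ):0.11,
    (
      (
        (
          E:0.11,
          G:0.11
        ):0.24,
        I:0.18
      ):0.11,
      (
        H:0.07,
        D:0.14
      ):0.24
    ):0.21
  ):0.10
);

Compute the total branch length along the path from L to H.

The path runs L → … → MRCA → … → H; the MRCA is the root of the tree.
Branch lengths along that path: 0.25 + 0.09 + 0.04 + 0.10 + 0.21 + 0.24 + 0.07 = 1.00.

1.00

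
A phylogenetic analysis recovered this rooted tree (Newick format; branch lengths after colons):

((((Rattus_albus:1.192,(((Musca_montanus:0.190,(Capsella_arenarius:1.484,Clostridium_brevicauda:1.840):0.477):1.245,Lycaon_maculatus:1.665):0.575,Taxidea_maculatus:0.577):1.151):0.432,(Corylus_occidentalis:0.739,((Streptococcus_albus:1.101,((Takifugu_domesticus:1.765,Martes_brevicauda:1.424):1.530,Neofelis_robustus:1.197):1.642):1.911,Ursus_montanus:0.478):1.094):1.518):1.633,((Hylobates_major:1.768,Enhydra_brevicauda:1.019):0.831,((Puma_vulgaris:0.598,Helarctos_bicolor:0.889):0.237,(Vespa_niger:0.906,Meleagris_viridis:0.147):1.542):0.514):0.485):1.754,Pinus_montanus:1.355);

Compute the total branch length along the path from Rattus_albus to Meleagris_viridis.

5.945

The path runs Rattus_albus → … → MRCA → … → Meleagris_viridis; the MRCA is the node subtending (((Rattus_albus,(((Musca_montanus,(Capsella_arenarius,Clostridium_brevicauda)),Lycaon_maculatus),Taxidea_maculatus)),(Corylus_occidentalis,((Streptococcus_albus,((Takifugu_domesticus,Martes_brevicauda),Neofelis_robustus)),Ursus_montanus))),((Hylobates_major,Enhydra_brevicauda),((Puma_vulgaris,Helarctos_bicolor),(Vespa_niger,Meleagris_viridis)))).
Branch lengths along that path: 1.192 + 0.432 + 1.633 + 0.485 + 0.514 + 1.542 + 0.147 = 5.945.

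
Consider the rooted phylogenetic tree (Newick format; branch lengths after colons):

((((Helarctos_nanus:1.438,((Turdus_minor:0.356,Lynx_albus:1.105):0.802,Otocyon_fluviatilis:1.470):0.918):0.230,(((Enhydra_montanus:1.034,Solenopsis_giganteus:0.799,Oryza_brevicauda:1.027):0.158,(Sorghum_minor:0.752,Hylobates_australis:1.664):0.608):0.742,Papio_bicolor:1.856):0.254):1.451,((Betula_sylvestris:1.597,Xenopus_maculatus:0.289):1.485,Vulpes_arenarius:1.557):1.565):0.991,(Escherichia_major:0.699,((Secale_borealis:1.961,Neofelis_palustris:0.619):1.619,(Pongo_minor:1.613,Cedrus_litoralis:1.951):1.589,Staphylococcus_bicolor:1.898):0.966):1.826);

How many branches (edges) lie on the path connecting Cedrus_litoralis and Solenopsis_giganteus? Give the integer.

The MRCA of Cedrus_litoralis and Solenopsis_giganteus is the root of the tree.
From Cedrus_litoralis up to that node: 4 branches. From Solenopsis_giganteus up to the same node: 6 branches. Total: 4 + 6 = 10.

10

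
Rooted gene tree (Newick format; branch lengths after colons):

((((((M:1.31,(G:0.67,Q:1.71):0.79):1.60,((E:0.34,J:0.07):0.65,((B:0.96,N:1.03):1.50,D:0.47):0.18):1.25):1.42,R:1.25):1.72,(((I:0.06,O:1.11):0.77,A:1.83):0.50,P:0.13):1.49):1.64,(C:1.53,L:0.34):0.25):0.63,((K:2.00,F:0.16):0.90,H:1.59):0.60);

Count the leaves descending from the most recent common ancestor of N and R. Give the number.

The MRCA of N and R is the node subtending (((M,(G,Q)),((E,J),((B,N),D))),R).
That clade contains 9 terminal taxa: B, D, E, G, J, M, N, Q, R.

9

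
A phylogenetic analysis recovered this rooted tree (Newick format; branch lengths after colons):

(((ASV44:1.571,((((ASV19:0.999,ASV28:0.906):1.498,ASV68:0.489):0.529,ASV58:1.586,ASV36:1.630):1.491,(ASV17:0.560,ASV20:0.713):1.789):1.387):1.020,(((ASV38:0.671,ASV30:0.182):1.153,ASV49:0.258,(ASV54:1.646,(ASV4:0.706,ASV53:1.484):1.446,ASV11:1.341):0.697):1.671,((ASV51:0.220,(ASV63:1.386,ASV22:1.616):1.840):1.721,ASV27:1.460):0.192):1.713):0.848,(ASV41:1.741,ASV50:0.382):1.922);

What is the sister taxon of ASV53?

ASV4

ASV53 attaches to the tree at the node subtending (ASV4,ASV53).
The other lineage descending from that same node — the sister group — is the single tip ASV4.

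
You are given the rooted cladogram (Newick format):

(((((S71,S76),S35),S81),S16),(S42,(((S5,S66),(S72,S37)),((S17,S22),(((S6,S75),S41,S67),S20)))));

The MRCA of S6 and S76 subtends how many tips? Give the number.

17

The MRCA of S6 and S76 is the root, so the clade is the entire tree.
That clade contains 17 terminal taxa: S16, S17, S20, S22, S35, S37, S41, S42, S5, S6, S66, S67, S71, S72, S75, S76, S81.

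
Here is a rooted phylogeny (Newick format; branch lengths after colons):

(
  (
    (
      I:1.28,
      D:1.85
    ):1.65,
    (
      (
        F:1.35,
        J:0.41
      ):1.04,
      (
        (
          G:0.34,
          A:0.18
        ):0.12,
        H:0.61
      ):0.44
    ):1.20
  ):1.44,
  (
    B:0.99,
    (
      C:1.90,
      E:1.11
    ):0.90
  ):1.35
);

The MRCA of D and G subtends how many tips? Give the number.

7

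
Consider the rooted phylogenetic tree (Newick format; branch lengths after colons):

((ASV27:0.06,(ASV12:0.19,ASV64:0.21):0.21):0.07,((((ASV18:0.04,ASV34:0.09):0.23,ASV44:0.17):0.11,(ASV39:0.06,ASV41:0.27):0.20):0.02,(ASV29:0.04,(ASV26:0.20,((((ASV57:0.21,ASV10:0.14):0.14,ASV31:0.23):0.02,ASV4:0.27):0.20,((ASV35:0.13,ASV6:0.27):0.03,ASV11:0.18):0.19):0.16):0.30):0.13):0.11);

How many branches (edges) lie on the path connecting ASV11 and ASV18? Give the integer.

9

The MRCA of ASV11 and ASV18 is the node subtending ((((ASV18,ASV34),ASV44),(ASV39,ASV41)),(ASV29,(ASV26,((((ASV57,ASV10),ASV31),ASV4),((ASV35,ASV6),ASV11))))).
From ASV11 up to that node: 5 branches. From ASV18 up to the same node: 4 branches. Total: 5 + 4 = 9.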